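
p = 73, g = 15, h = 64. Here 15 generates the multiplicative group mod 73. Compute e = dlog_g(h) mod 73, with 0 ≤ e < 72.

48

Baby-step giant-step with m = ceil(sqrt(72)) = 9.
Baby table (15^j mod 73 for j=0..8):
  0:1  1:15  2:6  3:17  4:36  5:29  6:70  7:28
  8:55
Giant step factor: 15^(-9) ≡ 10 (mod 73).
Scan 64·10^i mod 73 for i = 0, 1, …:
  i=0: 64   i=1: 56   i=2: 49   i=3: 52
  i=4: 9   i=5: 17
Match at i=5, j=3: e = 5·9 + 3 = 48.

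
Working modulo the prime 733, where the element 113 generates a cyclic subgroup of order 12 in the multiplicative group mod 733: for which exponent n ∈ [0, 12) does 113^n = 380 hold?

9

Successive powers of 113 modulo 733:
  113^0=1  113^1=113  113^2=308  113^3=353  113^4=307  113^5=240
  113^6=732  113^7=620  113^8=425  113^9=380
So 113^9 ≡ 380 (mod 733), giving n = 9.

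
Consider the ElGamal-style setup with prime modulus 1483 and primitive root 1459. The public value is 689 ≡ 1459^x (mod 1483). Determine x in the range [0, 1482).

160

Baby-step giant-step with m = ceil(sqrt(1482)) = 39.
Baby table (1459^j mod 1483 for j=0..38):
  0:1  1:1459  2:576  3:1006  4:1067  5:1086  6:630  7:1193
  8:1028  9:539  10:411  11:517  12:939  13:1192  14:1052  15:1446
  16:888  17:933  18:1336  19:562  20:1342  21:418  22:349  23:522
  24:819  25:1106  26:150  27:849  28:386  29:1117  30:1369  31:1253
  32:1071  33:990  34:1451  35:768  36:847  37:434  38:1448
Giant step factor: 1459^(-39) ≡ 941 (mod 1483).
Scan 689·941^i mod 1483 for i = 0, 1, …:
  i=0: 689   i=1: 278   i=2: 590   i=3: 548
  i=4: 1067
Match at i=4, j=4: x = 4·39 + 4 = 160.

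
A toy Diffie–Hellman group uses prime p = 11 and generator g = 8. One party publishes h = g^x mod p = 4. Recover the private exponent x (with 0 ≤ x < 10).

Successive powers of 8 modulo 11:
  8^0=1  8^1=8  8^2=9  8^3=6  8^4=4
So 8^4 ≡ 4 (mod 11), giving x = 4.

4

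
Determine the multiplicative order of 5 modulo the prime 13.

4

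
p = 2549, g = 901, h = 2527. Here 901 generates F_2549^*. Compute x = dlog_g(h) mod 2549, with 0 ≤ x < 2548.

272

Baby-step giant-step with m = ceil(sqrt(2548)) = 51.
Baby table (901^j mod 2549 for j=0..50):
  0:1  1:901  2:1219  3:2249  4:2443  5:1356  6:785  7:1212
  8:1040  9:1557  10:907  11:1527  12:1916  13:643  14:720  15:1274
  16:824  17:665  18:150  19:53  20:1871  21:882  22:1943  23:2029
  24:496  25:821  26:511  27:1591  28:953  29:2189  30:1912  31:2137
  32:942  33:2474  34:1248  35:339  36:2108  37:303  38:260  39:2301
  40:864  41:1019  42:479  43:798  44:180  45:1593  46:206  47:2078
  48:1312  49:1925  50:1105
Giant step factor: 901^(-51) ≡ 1971 (mod 2549).
Scan 2527·1971^i mod 2549 for i = 0, 1, …:
  i=0: 2527   i=1: 2520   i=2: 1468   i=3: 313
  i=4: 65   i=5: 665
Match at i=5, j=17: x = 5·51 + 17 = 272.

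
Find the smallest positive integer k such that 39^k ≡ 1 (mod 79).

The order of 39 must divide p − 1 = 78 = 2 · 3 · 13.
Divisors: 1, 2, 3, 6, 13, 26, 39, 78.
Check each in increasing order: 39^1 ≡ 39;  39^2 ≡ 20;  39^3 ≡ 69;  39^6 ≡ 21;  39^13 ≡ 56;  39^26 ≡ 55;  39^39 ≡ 78;  39^78 ≡ 1.
Smallest exponent giving 1 is 78.

78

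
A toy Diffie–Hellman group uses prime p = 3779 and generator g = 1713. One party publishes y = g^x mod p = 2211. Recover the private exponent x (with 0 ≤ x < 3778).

Baby-step giant-step with m = ceil(sqrt(3778)) = 62.
Baby table (1713^j mod 3779 for j=0..61):
  0:1  1:1713  2:1865  3:1490  4:1545  5:1285  6:1827  7:639
  8:2476  9:1350  10:3581  11:936  12:1072  13:3521  14:189  15:2542
  16:1038  17:1964  18:1022  19:1009  20:1414  21:3622  22:3147  23:1957
  24:368  25:3070  26:2321  27:365  28:1710  29:505  30:3453  31:854
  32:429  33:1751  34:2716  35:559  36:1480  37:3310  38:1530  39:2043
  40:305  41:963  42:1975  43:970  44:2629  45:2688  46:1722  47:2166
  48:3159  49:3618  50:74  51:2055  52:1966  53:669  54:960  55:615
  56:2933  57:1938  58:1832  59:1646  60:464  61:1242
Giant step factor: 1713^(-62) ≡ 1219 (mod 3779).
Scan 2211·1219^i mod 3779 for i = 0, 1, …:
  i=0: 2211   i=1: 782   i=2: 950   i=3: 1676
  i=4: 2384   i=5: 45   i=6: 1949   i=7: 2619
  i=8: 3085   i=9: 510     …   i=24: 2548
  i=25: 3453
Match at i=25, j=30: x = 25·62 + 30 = 1580.

1580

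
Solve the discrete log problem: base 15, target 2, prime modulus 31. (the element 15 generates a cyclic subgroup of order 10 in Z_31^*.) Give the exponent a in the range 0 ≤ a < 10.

4

Successive powers of 15 modulo 31:
  15^0=1  15^1=15  15^2=8  15^3=27  15^4=2
So 15^4 ≡ 2 (mod 31), giving a = 4.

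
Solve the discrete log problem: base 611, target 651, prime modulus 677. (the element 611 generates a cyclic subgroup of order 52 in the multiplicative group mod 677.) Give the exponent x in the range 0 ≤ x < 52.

Baby-step giant-step with m = ceil(sqrt(52)) = 8.
Baby table (611^j mod 677 for j=0..7):
  0:1  1:611  2:294  3:229  4:457  5:303  6:312  7:395
Giant step factor: 611^(-8) ≡ 246 (mod 677).
Scan 651·246^i mod 677 for i = 0, 1, …:
  i=0: 651   i=1: 374   i=2: 609   i=3: 197
  i=4: 395
Match at i=4, j=7: x = 4·8 + 7 = 39.

39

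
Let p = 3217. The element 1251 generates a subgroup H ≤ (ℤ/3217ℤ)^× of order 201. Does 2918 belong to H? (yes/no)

yes

2918 ∈ ⟨1251⟩ iff 2918^201 ≡ 1 (mod 3217), since |⟨1251⟩| = 201.
2918^201 mod 3217 = 1.
Since 1 = 1, 2918 lies in the subgroup.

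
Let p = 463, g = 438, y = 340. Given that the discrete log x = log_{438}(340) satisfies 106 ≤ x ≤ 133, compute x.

Compute 438^106 mod 463 = 109, then multiply by 438 repeatedly:
  438^106=109  438^107=53  438^108=64  438^109=252  438^110=182
  438^111=80  438^112=315  438^113=459  438^114=100  438^115=278
  438^116=458  438^117=125  438^118=116  438^119=341  438^120=272
  438^121=145  438^122=79  438^123=340
Found 340 at exponent 123.

123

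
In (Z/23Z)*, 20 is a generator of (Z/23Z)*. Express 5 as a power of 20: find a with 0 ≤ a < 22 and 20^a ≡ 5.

9

Successive powers of 20 modulo 23:
  20^0=1  20^1=20  20^2=9  20^3=19  20^4=12  20^5=10
  20^6=16  20^7=21  20^8=6  20^9=5
So 20^9 ≡ 5 (mod 23), giving a = 9.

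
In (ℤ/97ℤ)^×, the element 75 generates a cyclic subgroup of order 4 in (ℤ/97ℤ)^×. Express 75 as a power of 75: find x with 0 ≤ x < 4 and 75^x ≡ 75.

1

Successive powers of 75 modulo 97:
  75^0=1  75^1=75
So 75^1 ≡ 75 (mod 97), giving x = 1.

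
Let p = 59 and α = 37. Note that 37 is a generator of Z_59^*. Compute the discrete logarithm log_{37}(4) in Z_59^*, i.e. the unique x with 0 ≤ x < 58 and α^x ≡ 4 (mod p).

Baby-step giant-step with m = ceil(sqrt(58)) = 8.
Baby table (37^j mod 59 for j=0..7):
  0:1  1:37  2:12  3:31  4:26  5:18  6:17  7:39
Giant step factor: 37^(-8) ≡ 35 (mod 59).
Scan 4·35^i mod 59 for i = 0, 1, …:
  i=0: 4   i=1: 22   i=2: 3   i=3: 46
  i=4: 17
Match at i=4, j=6: x = 4·8 + 6 = 38.

38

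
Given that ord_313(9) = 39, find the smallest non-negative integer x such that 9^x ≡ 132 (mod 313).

29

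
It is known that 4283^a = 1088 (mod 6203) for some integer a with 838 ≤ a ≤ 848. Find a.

844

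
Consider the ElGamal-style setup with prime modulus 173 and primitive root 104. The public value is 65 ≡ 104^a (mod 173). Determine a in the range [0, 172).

53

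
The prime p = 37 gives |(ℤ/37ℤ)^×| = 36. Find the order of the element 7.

9

The order of 7 must divide p − 1 = 36 = 2^2 · 3^2.
Divisors: 1, 2, 3, 4, 6, 9, 12, 18, 36.
Check each in increasing order: 7^1 ≡ 7;  7^2 ≡ 12;  7^3 ≡ 10;  7^4 ≡ 33;  7^6 ≡ 26;  7^9 ≡ 1.
Smallest exponent giving 1 is 9.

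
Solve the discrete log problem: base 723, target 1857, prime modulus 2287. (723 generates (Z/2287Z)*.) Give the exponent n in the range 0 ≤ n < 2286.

Baby-step giant-step with m = ceil(sqrt(2286)) = 48.
Baby table (723^j mod 2287 for j=0..47):
  0:1  1:723  2:1293  3:1743  4:52  5:1004  6:913  7:1443
  8:417  9:1894  10:1736  11:1852  12:1101  13:147  14:1079  15:250
  16:77  17:783  18:1220  19:1565  20:1717  21:1837  22:1691  23:1335
  24:91  25:1757  26:1026  27:810  28:158  29:2171  30:751  31:954
  32:1355  33:829  34:173  35:1581  36:1850  37:1942  38:2135  39:2167
  40:146  41:356  42:1244  43:621  44:731  45:216  46:652  47:274
Giant step factor: 723^(-48) ≡ 1799 (mod 2287).
Scan 1857·1799^i mod 2287 for i = 0, 1, …:
  i=0: 1857   i=1: 1723   i=2: 792   i=3: 7
  i=4: 1158   i=5: 2072   i=6: 2005   i=7: 396
  i=8: 1147   i=9: 579   i=10: 1036   i=11: 2146
  i=12: 198   i=13: 1717
Match at i=13, j=20: n = 13·48 + 20 = 644.

644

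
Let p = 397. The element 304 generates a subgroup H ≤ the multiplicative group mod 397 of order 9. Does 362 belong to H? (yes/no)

yes

⟨304⟩ has order 9; its elements mod 397 are {1, 14, 34, 79, 196, 286, 304, 312, 362}.
362 is in this set.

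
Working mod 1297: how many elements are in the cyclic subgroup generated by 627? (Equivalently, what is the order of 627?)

1296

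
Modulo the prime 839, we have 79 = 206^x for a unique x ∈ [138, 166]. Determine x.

145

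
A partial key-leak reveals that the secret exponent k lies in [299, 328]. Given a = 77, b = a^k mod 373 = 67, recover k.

315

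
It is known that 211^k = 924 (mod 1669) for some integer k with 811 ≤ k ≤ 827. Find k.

Compute 211^811 mod 1669 = 117, then multiply by 211 repeatedly:
  211^811=117  211^812=1321  211^813=8  211^814=19  211^815=671
  211^816=1385  211^817=160  211^818=380  211^819=68  211^820=996
  211^821=1531  211^822=924
Found 924 at exponent 822.

822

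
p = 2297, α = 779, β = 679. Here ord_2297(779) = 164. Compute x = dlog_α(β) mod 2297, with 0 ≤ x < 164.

155

Baby-step giant-step with m = ceil(sqrt(164)) = 13.
Baby table (779^j mod 2297 for j=0..12):
  0:1  1:779  2:433  3:1945  4:1432  5:1483  6:2163  7:1276
  8:1700  9:1228  10:1060  11:1117  12:1877
Giant step factor: 779^(-13) ≡ 1080 (mod 2297).
Scan 679·1080^i mod 2297 for i = 0, 1, …:
  i=0: 679   i=1: 577   i=2: 673   i=3: 988
  i=4: 1232   i=5: 597   i=6: 1600   i=7: 656
  i=8: 1004   i=9: 136   i=10: 2169   i=11: 1877
Match at i=11, j=12: x = 11·13 + 12 = 155.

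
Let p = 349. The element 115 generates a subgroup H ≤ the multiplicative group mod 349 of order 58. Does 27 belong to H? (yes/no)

yes

27 ∈ ⟨115⟩ iff 27^58 ≡ 1 (mod 349), since |⟨115⟩| = 58.
27^58 mod 349 = 1.
Since 1 = 1, 27 lies in the subgroup.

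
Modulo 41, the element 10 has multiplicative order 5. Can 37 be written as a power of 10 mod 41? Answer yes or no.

yes

37 ∈ ⟨10⟩ iff 37^5 ≡ 1 (mod 41), since |⟨10⟩| = 5.
37^5 mod 41 = 1.
Since 1 = 1, 37 lies in the subgroup.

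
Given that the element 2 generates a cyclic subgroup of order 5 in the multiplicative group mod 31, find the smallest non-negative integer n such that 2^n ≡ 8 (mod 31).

Successive powers of 2 modulo 31:
  2^0=1  2^1=2  2^2=4  2^3=8
So 2^3 ≡ 8 (mod 31), giving n = 3.

3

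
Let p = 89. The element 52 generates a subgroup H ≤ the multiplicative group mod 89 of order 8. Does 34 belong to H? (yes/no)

⟨52⟩ has order 8; its elements mod 89 are {1, 12, 34, 37, 52, 55, 77, 88}.
34 is in this set.

yes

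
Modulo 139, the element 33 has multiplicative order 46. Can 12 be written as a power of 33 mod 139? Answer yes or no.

no

12 ∈ ⟨33⟩ iff 12^46 ≡ 1 (mod 139), since |⟨33⟩| = 46.
12^46 mod 139 = 96.
Since 96 ≠ 1, 12 does not lie in the subgroup.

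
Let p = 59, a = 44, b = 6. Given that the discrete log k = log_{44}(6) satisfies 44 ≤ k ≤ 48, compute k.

Compute 44^44 mod 59 = 29, then multiply by 44 repeatedly:
  44^44=29  44^45=37  44^46=35  44^47=6
Found 6 at exponent 47.

47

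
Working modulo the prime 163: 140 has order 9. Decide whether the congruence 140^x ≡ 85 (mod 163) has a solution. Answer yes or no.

yes

85 ∈ ⟨140⟩ iff 85^9 ≡ 1 (mod 163), since |⟨140⟩| = 9.
85^9 mod 163 = 1.
Since 1 = 1, 85 lies in the subgroup.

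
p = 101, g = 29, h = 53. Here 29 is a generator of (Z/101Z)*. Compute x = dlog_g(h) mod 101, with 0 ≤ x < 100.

Baby-step giant-step with m = ceil(sqrt(100)) = 10.
Baby table (29^j mod 101 for j=0..9):
  0:1  1:29  2:33  3:48  4:79  5:69  6:82  7:55
  8:80  9:98
Giant step factor: 29^(-10) ≡ 65 (mod 101).
Scan 53·65^i mod 101 for i = 0, 1, …:
  i=0: 53   i=1: 11   i=2: 8   i=3: 15
  i=4: 66   i=5: 48
Match at i=5, j=3: x = 5·10 + 3 = 53.

53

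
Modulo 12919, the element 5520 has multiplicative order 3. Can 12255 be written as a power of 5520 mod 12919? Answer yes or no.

no

12255 ∈ ⟨5520⟩ iff 12255^3 ≡ 1 (mod 12919), since |⟨5520⟩| = 3.
12255^3 mod 12919 = 2515.
Since 2515 ≠ 1, 12255 does not lie in the subgroup.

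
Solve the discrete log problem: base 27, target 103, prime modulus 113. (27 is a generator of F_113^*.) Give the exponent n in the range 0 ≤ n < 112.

Baby-step giant-step with m = ceil(sqrt(112)) = 11.
Baby table (27^j mod 113 for j=0..10):
  0:1  1:27  2:51  3:21  4:2  5:54  6:102  7:42
  8:4  9:108  10:91
Giant step factor: 27^(-11) ≡ 74 (mod 113).
Scan 103·74^i mod 113 for i = 0, 1, …:
  i=0: 103   i=1: 51
Match at i=1, j=2: n = 1·11 + 2 = 13.

13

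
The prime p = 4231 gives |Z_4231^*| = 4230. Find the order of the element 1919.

The order of 1919 must divide p − 1 = 4230 = 2 · 3^2 · 5 · 47.
Divisors: 1, 2, 3, 5, 6, 9, 10, 15, 18, 30, 45, 47, 90, 94, 141, 235, 282, 423, 470, 705, 846, 1410, 2115, 4230.
Check each in increasing order: 1919^1 ≡ 1919;  1919^2 ≡ 1591;  1919^3 ≡ 2578;  1919^5 ≡ 1759;  1919^6 ≡ 3414;  1919^9 ≡ 812;  1919^10 ≡ 1220;  1919^15 ≡ 863;  1919^18 ≡ 3539;  1919^30 ≡ 113;  1919^45 ≡ 206;  1919^47 ≡ 1959;  1919^90 ≡ 126;  1919^94 ≡ 164;  1919^141 ≡ 3951;  1919^235 ≡ 621;  1919^282 ≡ 2242;  1919^423 ≡ 2659;  1919^470 ≡ 620;  1919^705 ≡ 4230;  1919^846 ≡ 280;  1919^1410 ≡ 1.
Smallest exponent giving 1 is 1410.

1410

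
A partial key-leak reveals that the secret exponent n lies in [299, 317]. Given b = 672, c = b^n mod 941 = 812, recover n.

309

Compute 672^299 mod 941 = 404, then multiply by 672 repeatedly:
  672^299=404  672^300=480  672^301=738  672^302=29  672^303=668
  672^304=39  672^305=801  672^306=20  672^307=266  672^308=903
  672^309=812
Found 812 at exponent 309.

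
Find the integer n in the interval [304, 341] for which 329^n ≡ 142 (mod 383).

314

Compute 329^304 mod 383 = 317, then multiply by 329 repeatedly:
  329^304=317  329^305=117  329^306=193  329^307=302  329^308=161
  329^309=115  329^310=301  329^311=215  329^312=263  329^313=352
  329^314=142
Found 142 at exponent 314.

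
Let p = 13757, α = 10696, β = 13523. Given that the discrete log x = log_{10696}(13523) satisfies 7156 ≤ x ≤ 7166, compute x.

7165

Compute 10696^7156 mod 13757 = 10746, then multiply by 10696 repeatedly:
  10696^7156=10746  10696^7157=13238  10696^7158=6604  10696^7159=7946  10696^7160=13427
  10696^7161=5869  10696^7162=1633  10696^7163=8935  10696^7164=12638  10696^7165=13523
Found 13523 at exponent 7165.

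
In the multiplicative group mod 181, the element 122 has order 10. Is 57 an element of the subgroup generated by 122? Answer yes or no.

⟨122⟩ has order 10; its elements mod 181 are {1, 42, 46, 56, 59, 122, 125, 135, 139, 180}.
57 is not in this set.

no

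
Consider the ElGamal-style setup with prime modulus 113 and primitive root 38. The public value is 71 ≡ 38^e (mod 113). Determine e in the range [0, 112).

35

Baby-step giant-step with m = ceil(sqrt(112)) = 11.
Baby table (38^j mod 113 for j=0..10):
  0:1  1:38  2:88  3:67  4:60  5:20  6:82  7:65
  8:97  9:70  10:61
Giant step factor: 38^(-11) ≡ 76 (mod 113).
Scan 71·76^i mod 113 for i = 0, 1, …:
  i=0: 71   i=1: 85   i=2: 19   i=3: 88
Match at i=3, j=2: e = 3·11 + 2 = 35.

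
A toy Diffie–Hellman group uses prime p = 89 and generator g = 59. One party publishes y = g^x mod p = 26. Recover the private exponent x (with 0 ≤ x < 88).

Successive powers of 59 modulo 89:
  59^0=1  59^1=59  59^2=10  59^3=56  59^4=11  59^5=26
So 59^5 ≡ 26 (mod 89), giving x = 5.

5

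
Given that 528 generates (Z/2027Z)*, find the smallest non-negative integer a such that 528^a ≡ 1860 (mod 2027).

1545

Baby-step giant-step with m = ceil(sqrt(2026)) = 46.
Baby table (528^j mod 2027 for j=0..45):
  0:1  1:528  2:1085  3:1266  4:1565  5:1331  6:1426  7:911
  8:609  9:1286  10:1990  11:734  12:395  13:1806  14:878  15:1428
  16:1967  17:752  18:1791  19:1066  20:1369  21:1220  22:1601  23:69
  24:1973  25:1893  26:193  27:554  28:624  29:1098  30:22  31:1481
  32:1573  33:1501  34:1998  35:904  36:967  37:1799  38:1236  39:1941
  40:1213  41:1959  42:582  43:1219  44:1073  45:1011
Giant step factor: 528^(-46) ≡ 496 (mod 2027).
Scan 1860·496^i mod 2027 for i = 0, 1, …:
  i=0: 1860   i=1: 275   i=2: 591   i=3: 1248
  i=4: 773   i=5: 305   i=6: 1282   i=7: 1421
  i=8: 1447   i=9: 154     …   i=32: 467
  i=33: 554
Match at i=33, j=27: a = 33·46 + 27 = 1545.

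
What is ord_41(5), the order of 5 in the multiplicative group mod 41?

20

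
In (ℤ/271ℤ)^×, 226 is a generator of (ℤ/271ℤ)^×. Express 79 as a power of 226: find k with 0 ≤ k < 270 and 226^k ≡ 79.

174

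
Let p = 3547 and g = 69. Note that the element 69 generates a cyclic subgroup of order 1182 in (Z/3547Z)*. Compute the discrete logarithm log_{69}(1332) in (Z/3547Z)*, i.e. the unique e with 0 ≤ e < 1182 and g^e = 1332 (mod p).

Baby-step giant-step with m = ceil(sqrt(1182)) = 35.
Baby table (69^j mod 3547 for j=0..34):
  0:1  1:69  2:1214  3:2185  4:1791  5:2981  6:3510  7:994
  8:1193  9:736  10:1126  11:3207  12:1369  13:2239  14:1970  15:1144
  16:902  17:1939  18:2552  19:2285  20:1597  21:236  22:2096  23:2744
  24:1345  25:583  26:1210  27:1909  28:482  29:1335  30:3440  31:3258
  32:1341  33:307  34:3448
Giant step factor: 69^(-35) ≡ 1524 (mod 3547).
Scan 1332·1524^i mod 3547 for i = 0, 1, …:
  i=0: 1332   i=1: 1084   i=2: 2661   i=3: 1143
  i=4: 355   i=5: 1876   i=6: 142   i=7: 41
  i=8: 2185
Match at i=8, j=3: e = 8·35 + 3 = 283.

283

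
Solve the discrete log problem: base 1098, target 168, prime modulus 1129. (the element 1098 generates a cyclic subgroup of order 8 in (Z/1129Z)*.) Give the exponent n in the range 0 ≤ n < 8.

6

Successive powers of 1098 modulo 1129:
  1098^0=1  1098^1=1098  1098^2=961  1098^3=692  1098^4=1128  1098^5=31
  1098^6=168
So 1098^6 ≡ 168 (mod 1129), giving n = 6.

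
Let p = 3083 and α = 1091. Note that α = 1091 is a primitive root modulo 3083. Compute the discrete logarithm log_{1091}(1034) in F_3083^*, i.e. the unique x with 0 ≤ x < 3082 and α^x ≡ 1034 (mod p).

Baby-step giant-step with m = ceil(sqrt(3082)) = 56.
Baby table (1091^j mod 3083 for j=0..55):
  0:1  1:1091  2:243  3:3058  4:472  5:91  6:625  7:532
  8:808  9:2873  10:2115  11:1381  12:2167  13:2619  14:2471  15:1319
  16:2351  17:2968  18:938  19:2885  20:2875  21:1214  22:1867  23:2117
  24:480  25:2653  26:2569  27:332  28:1501  29:518  30:949  31:2554
  32:2465  33:939  34:893  35:35  36:1189  37:2339  38:2208  39:1105
  40:102  41:294  42:122  43:533  44:1899  45:33  46:2090  47:1853
  48:2258  49:161  50:3003  51:2127  52:2141  53:2000  54:2319  55:1969
Giant step factor: 1091^(-56) ≡ 601 (mod 3083).
Scan 1034·601^i mod 3083 for i = 0, 1, …:
  i=0: 1034   i=1: 1751   i=2: 1048   i=3: 916
  i=4: 1742   i=5: 1805   i=6: 2672   i=7: 2712
  i=8: 2088   i=9: 107     …   i=29: 2827
  i=30: 294
Match at i=30, j=41: x = 30·56 + 41 = 1721.

1721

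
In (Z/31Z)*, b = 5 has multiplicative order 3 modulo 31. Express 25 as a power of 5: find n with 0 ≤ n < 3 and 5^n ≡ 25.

2

Successive powers of 5 modulo 31:
  5^0=1  5^1=5  5^2=25
So 5^2 ≡ 25 (mod 31), giving n = 2.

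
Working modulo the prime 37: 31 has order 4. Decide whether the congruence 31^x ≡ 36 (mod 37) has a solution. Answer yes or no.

⟨31⟩ has order 4; its elements mod 37 are {1, 6, 31, 36}.
36 is in this set.

yes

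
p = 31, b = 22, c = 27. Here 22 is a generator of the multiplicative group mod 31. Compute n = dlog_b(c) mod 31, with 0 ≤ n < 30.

Successive powers of 22 modulo 31:
  22^0=1  22^1=22  22^2=19  22^3=15  22^4=20  22^5=6
  22^6=8  22^7=21  22^8=28  22^9=27
So 22^9 ≡ 27 (mod 31), giving n = 9.

9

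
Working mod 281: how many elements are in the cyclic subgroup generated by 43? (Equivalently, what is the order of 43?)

The order of 43 must divide p − 1 = 280 = 2^3 · 5 · 7.
Divisors: 1, 2, 4, 5, 7, 8, 10, 14, 20, 28, 35, 40, 56, 70, 140, 280.
Check each in increasing order: 43^1 ≡ 43;  43^2 ≡ 163;  43^4 ≡ 155;  43^5 ≡ 202;  43^7 ≡ 49;  43^8 ≡ 140;  43^10 ≡ 59;  43^14 ≡ 153;  43^20 ≡ 109;  43^28 ≡ 86;  43^35 ≡ 280;  43^40 ≡ 79;  43^56 ≡ 90;  43^70 ≡ 1.
Smallest exponent giving 1 is 70.

70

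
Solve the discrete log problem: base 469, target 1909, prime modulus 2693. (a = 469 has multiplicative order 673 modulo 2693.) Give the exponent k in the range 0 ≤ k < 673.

Baby-step giant-step with m = ceil(sqrt(673)) = 26.
Baby table (469^j mod 2693 for j=0..25):
  0:1  1:469  2:1828  3:958  4:2264  5:774  6:2144  7:1047
  8:917  9:1886  10:1230  11:568  12:2478  13:1499  14:158  15:1391
  16:673  17:556  18:2236  19:1107  20:2127  21:1153  22:2157  23:1758
  24:444  25:875
Giant step factor: 469^(-26) ≡ 1988 (mod 2693).
Scan 1909·1988^i mod 2693 for i = 0, 1, …:
  i=0: 1909   i=1: 655   i=2: 1421   i=3: 2684
  i=4: 959   i=5: 2541   i=6: 2133   i=7: 1622
  i=8: 1015   i=9: 763     …   i=20: 1672
  i=21: 774
Match at i=21, j=5: k = 21·26 + 5 = 551.

551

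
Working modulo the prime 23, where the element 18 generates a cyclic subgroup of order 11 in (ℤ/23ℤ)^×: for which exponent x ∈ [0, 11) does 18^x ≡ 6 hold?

Successive powers of 18 modulo 23:
  18^0=1  18^1=18  18^2=2  18^3=13  18^4=4  18^5=3
  18^6=8  18^7=6
So 18^7 ≡ 6 (mod 23), giving x = 7.

7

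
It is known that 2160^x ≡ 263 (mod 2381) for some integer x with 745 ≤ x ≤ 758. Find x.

751

Compute 2160^745 mod 2381 = 1796, then multiply by 2160 repeatedly:
  2160^745=1796  2160^746=711  2160^747=15  2160^748=1447  2160^749=1648
  2160^750=85  2160^751=263
Found 263 at exponent 751.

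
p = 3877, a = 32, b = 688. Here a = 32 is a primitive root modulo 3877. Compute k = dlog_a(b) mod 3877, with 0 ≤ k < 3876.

2161

Baby-step giant-step with m = ceil(sqrt(3876)) = 63.
Baby table (32^j mod 3877 for j=0..62):
  0:1  1:32  2:1024  3:1752  4:1786  5:2874  6:2797  7:333
  8:2902  9:3693  10:1866  11:1557  12:3300  13:921  14:2333  15:993
  16:760  17:1058  18:2840  19:1709  20:410  21:1489  22:1124  23:1075
  24:3384  25:3609  26:3055  27:835  28:3458  29:2100  30:1291  31:2542
  32:3804  33:1541  34:2788  35:45  36:1440  37:3433  38:1300  39:2830
  40:1389  41:1801  42:3354  43:2649  44:3351  45:2553  46:279  47:1174
  48:2675  49:306  50:2038  51:3184  52:1086  53:3736  54:3242  55:2942
  56:1096  57:179  58:1851  59:1077  60:3448  61:1780  62:2682
Giant step factor: 32^(-63) ≡ 3343 (mod 3877).
Scan 688·3343^i mod 3877 for i = 0, 1, …:
  i=0: 688   i=1: 923   i=2: 3374   i=3: 1089
  i=4: 24   i=5: 2692   i=6: 839   i=7: 1706
  i=8: 91   i=9: 1807     …   i=33: 2429
  i=34: 1709
Match at i=34, j=19: k = 34·63 + 19 = 2161.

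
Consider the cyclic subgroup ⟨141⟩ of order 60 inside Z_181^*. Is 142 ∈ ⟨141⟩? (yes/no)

no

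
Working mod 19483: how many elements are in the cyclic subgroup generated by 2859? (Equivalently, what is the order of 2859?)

The order of 2859 must divide p − 1 = 19482 = 2 · 3 · 17 · 191.
Divisors: 1, 2, 3, 6, 17, 34, 51, 102, 191, 382, 573, 1146, 3247, 6494, 9741, 19482.
Check each in increasing order: 2859^1 ≡ 2859;  2859^2 ≡ 10504;  2859^3 ≡ 7633;  2859^6 ≡ 8519;  2859^17 ≡ 10386;  2859^34 ≡ 11108;  2859^51 ≡ 8845;  2859^102 ≡ 9780;  2859^191 ≡ 11176;  2859^382 ≡ 16946;  2859^573 ≡ 13736;  2859^1146 ≡ 4324;  2859^3247 ≡ 4477;  2859^6494 ≡ 15005;  2859^9741 ≡ 1.
Smallest exponent giving 1 is 9741.

9741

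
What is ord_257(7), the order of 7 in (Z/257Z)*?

256

The order of 7 must divide p − 1 = 256 = 2^8.
Divisors: 1, 2, 4, 8, 16, 32, 64, 128, 256.
Check each in increasing order: 7^1 ≡ 7;  7^2 ≡ 49;  7^4 ≡ 88;  7^8 ≡ 34;  7^16 ≡ 128;  7^32 ≡ 193;  7^64 ≡ 241;  7^128 ≡ 256;  7^256 ≡ 1.
Smallest exponent giving 1 is 256.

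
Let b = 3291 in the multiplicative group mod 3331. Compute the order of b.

1665

The order of 3291 must divide p − 1 = 3330 = 2 · 3^2 · 5 · 37.
Divisors: 1, 2, 3, 5, 6, 9, 10, 15, 18, 30, 37, 45, 74, 90, 111, 185, 222, 333, 370, 555, 666, 1110, 1665, 3330.
Check each in increasing order: 3291^1 ≡ 3291;  3291^2 ≡ 1600;  3291^3 ≡ 2620;  3291^5 ≡ 1602;  3291^6 ≡ 2540;  3291^9 ≡ 2793;  3291^10 ≡ 1534;  3291^15 ≡ 2521;  3291^18 ≡ 2978;  3291^30 ≡ 3224;  3291^37 ≡ 2147;  3291^45 ≡ 64;  3291^74 ≡ 2836;  3291^90 ≡ 765;  3291^111 ≡ 3155;  3291^185 ≡ 514;  3291^222 ≡ 997;  3291^333 ≡ 1071;  3291^370 ≡ 1047;  3291^555 ≡ 1867;  3291^666 ≡ 1177;  3291^1110 ≡ 1463;  3291^1665 ≡ 1.
Smallest exponent giving 1 is 1665.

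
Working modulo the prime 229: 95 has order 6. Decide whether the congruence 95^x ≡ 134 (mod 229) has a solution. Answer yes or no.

134 ∈ ⟨95⟩ iff 134^6 ≡ 1 (mod 229), since |⟨95⟩| = 6.
134^6 mod 229 = 1.
Since 1 = 1, 134 lies in the subgroup.

yes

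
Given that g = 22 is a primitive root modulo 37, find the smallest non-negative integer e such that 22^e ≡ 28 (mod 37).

Successive powers of 22 modulo 37:
  22^0=1  22^1=22  22^2=3  22^3=29  22^4=9  22^5=13
  22^6=27  22^7=2  22^8=7  22^9=6  22^10=21  22^11=18
  22^12=26  22^13=17  22^14=4  22^15=14  22^16=12  22^17=5
  22^18=36  22^19=15  22^20=34  22^21=8  22^22=28
So 22^22 ≡ 28 (mod 37), giving e = 22.

22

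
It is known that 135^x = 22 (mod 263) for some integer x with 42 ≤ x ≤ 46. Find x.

44

Compute 135^42 mod 263 = 34, then multiply by 135 repeatedly:
  135^42=34  135^43=119  135^44=22
Found 22 at exponent 44.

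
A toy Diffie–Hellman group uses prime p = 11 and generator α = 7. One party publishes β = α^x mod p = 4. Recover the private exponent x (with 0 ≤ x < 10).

6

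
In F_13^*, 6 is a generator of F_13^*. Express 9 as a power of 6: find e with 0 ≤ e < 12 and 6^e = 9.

4

Successive powers of 6 modulo 13:
  6^0=1  6^1=6  6^2=10  6^3=8  6^4=9
So 6^4 ≡ 9 (mod 13), giving e = 4.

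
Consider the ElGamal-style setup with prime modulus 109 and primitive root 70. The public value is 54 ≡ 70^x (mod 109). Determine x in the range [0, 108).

93

Baby-step giant-step with m = ceil(sqrt(108)) = 11.
Baby table (70^j mod 109 for j=0..10):
  0:1  1:70  2:104  3:86  4:25  5:6  6:93  7:79
  8:80  9:41  10:36
Giant step factor: 70^(-11) ≡ 42 (mod 109).
Scan 54·42^i mod 109 for i = 0, 1, …:
  i=0: 54   i=1: 88   i=2: 99   i=3: 16
  i=4: 18   i=5: 102   i=6: 33   i=7: 78
  i=8: 6
Match at i=8, j=5: x = 8·11 + 5 = 93.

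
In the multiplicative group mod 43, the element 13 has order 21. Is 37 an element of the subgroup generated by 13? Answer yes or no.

⟨13⟩ has order 21; its elements mod 43 are {1, 4, 6, 9, 10, 11, 13, 14, 15, 16, 17, 21, 23, 24, 25, 31, 35, 36, 38, 40, 41}.
37 is not in this set.

no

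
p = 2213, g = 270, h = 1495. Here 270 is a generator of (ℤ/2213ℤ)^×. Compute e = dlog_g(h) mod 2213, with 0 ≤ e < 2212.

1226

Baby-step giant-step with m = ceil(sqrt(2212)) = 48.
Baby table (270^j mod 2213 for j=0..47):
  0:1  1:270  2:2084  3:578  4:1150  5:680  6:2134  7:800
  8:1339  9:811  10:2096  11:1605  12:1815  13:977  14:443  15:108
  16:391  17:1559  18:460  19:272  20:411  21:320  22:93  23:767
  24:1281  25:642  26:726  27:1276  28:1505  29:1371  30:599  31:181
  32:184  33:994  34:607  35:128  36:1365  37:1192  38:955  39:1142
  40:733  41:953  42:602  43:991  44:2010  45:515  46:1844  47:2168
Giant step factor: 270^(-48) ≡ 1544 (mod 2213).
Scan 1495·1544^i mod 2213 for i = 0, 1, …:
  i=0: 1495   i=1: 121   i=2: 932   i=3: 558
  i=4: 695   i=5: 1988   i=6: 41   i=7: 1340
  i=8: 2018   i=9: 2101     …   i=24: 118
  i=25: 726
Match at i=25, j=26: e = 25·48 + 26 = 1226.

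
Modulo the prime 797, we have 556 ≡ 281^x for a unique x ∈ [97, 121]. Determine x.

Compute 281^97 mod 797 = 556, then multiply by 281 repeatedly:
  281^97=556
Found 556 at exponent 97.

97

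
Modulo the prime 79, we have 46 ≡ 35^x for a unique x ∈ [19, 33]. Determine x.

Compute 35^19 mod 79 = 3, then multiply by 35 repeatedly:
  35^19=3  35^20=26  35^21=41  35^22=13  35^23=60
  35^24=46
Found 46 at exponent 24.

24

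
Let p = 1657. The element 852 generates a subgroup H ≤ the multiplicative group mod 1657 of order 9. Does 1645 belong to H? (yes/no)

yes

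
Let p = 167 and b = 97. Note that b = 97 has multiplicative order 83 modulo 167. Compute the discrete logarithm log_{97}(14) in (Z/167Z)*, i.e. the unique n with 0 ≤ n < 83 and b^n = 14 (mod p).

Successive powers of 97 modulo 167:
  97^0=1  97^1=97  97^2=57  97^3=18  97^4=76  97^5=24
  97^6=157  97^7=32  97^8=98  97^9=154  97^10=75  97^11=94
  97^12=100  97^13=14
So 97^13 ≡ 14 (mod 167), giving n = 13.

13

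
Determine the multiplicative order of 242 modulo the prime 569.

142

The order of 242 must divide p − 1 = 568 = 2^3 · 71.
Divisors: 1, 2, 4, 8, 71, 142, 284, 568.
Check each in increasing order: 242^1 ≡ 242;  242^2 ≡ 526;  242^4 ≡ 142;  242^8 ≡ 249;  242^71 ≡ 568;  242^142 ≡ 1.
Smallest exponent giving 1 is 142.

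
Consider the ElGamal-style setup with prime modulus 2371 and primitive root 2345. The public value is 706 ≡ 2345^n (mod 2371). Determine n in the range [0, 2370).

Baby-step giant-step with m = ceil(sqrt(2370)) = 49.
Baby table (2345^j mod 2371 for j=0..48):
  0:1  1:2345  2:676  3:1392  4:1744  5:2076  6:557  7:2115
  8:1914  9:27  10:1669  11:1655  12:2019  13:2039  14:1519  15:813
  16:201  17:1887  18:729  19:14  20:2007  21:2351  22:520  23:706
  24:612  25:685  26:1158  27:715  28:378  29:2027  30:1831  31:2185
  32:94  33:2298  34:1898  35:443  36:337  37:722  38:196  39:2017
  40:2091  41:167  42:400  43:1455  44:106  45:1986  46:526  47:550
  48:2297
Giant step factor: 2345^(-49) ≡ 2249 (mod 2371).
Scan 706·2249^i mod 2371 for i = 0, 1, …:
  i=0: 706
Match at i=0, j=23: n = 0·49 + 23 = 23.

23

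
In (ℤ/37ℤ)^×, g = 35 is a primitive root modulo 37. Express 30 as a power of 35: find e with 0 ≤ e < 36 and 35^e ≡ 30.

14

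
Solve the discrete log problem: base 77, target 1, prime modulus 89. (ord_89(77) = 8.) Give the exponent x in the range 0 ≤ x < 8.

Successive powers of 77 modulo 89:
  77^0=1
So 77^0 ≡ 1 (mod 89), giving x = 0.

0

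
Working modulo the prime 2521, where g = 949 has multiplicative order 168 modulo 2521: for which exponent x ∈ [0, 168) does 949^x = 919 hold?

Baby-step giant-step with m = ceil(sqrt(168)) = 13.
Baby table (949^j mod 2521 for j=0..12):
  0:1  1:949  2:604  3:929  4:1792  5:1454  6:859  7:908
  8:2031  9:1375  10:1518  11:1091  12:1749
Giant step factor: 949^(-13) ≡ 1985 (mod 2521).
Scan 919·1985^i mod 2521 for i = 0, 1, …:
  i=0: 919   i=1: 1532   i=2: 694   i=3: 1124
  i=4: 55   i=5: 772   i=6: 2173   i=7: 2495
  i=8: 1331   i=9: 27   i=10: 654   i=11: 2396
  i=12: 1454
Match at i=12, j=5: x = 12·13 + 5 = 161.

161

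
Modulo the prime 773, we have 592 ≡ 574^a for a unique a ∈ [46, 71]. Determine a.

48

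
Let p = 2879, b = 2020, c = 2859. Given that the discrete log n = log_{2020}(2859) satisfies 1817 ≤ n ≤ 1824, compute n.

1817

Compute 2020^1817 mod 2879 = 2859, then multiply by 2020 repeatedly:
  2020^1817=2859
Found 2859 at exponent 1817.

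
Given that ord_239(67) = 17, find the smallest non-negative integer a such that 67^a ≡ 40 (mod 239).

Successive powers of 67 modulo 239:
  67^0=1  67^1=67  67^2=187  67^3=101  67^4=75  67^5=6
  67^6=163  67^7=166  67^8=128  67^9=211  67^10=36  67^11=22
  67^12=40
So 67^12 ≡ 40 (mod 239), giving a = 12.

12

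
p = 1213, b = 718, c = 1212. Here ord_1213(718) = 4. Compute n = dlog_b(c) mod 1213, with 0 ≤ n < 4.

2

Successive powers of 718 modulo 1213:
  718^0=1  718^1=718  718^2=1212
So 718^2 ≡ 1212 (mod 1213), giving n = 2.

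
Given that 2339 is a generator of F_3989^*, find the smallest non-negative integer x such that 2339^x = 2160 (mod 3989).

Baby-step giant-step with m = ceil(sqrt(3988)) = 64.
Baby table (2339^j mod 3989 for j=0..63):
  0:1  1:2339  2:2002  3:3581  4:3048  5:929  6:2915  7:984
  8:3912  9:3391  10:1417  11:3493  12:655  13:269  14:2918  15:23
  16:1940  17:2167  18:2583  19:2291  20:1422  21:3221  22:2687  23:2218
  24:2202  25:679  26:559  27:3098  28:2198  29:3290  30:529  31:741
  32:1973  33:3563  34:836  35:794  36:2281  37:1966  38:3146  39:2778
  40:3650  41:890  42:3441  43:2686  44:3868  45:200  46:1087  47:1500
  48:2169  49:3272  50:2306  51:606  52:1339  53:556  54:70  55:181
  56:525  57:3352  58:1943  59:1206  60:611  61:1067  62:2588  63:2019
Giant step factor: 2339^(-64) ≡ 1782 (mod 3989).
Scan 2160·1782^i mod 3989 for i = 0, 1, …:
  i=0: 2160   i=1: 3724   i=2: 2461   i=3: 1591
  i=4: 2972   i=5: 2701   i=6: 2448   i=7: 2359
  i=8: 3321   i=9: 2335     …   i=46: 2465
  i=47: 741
Match at i=47, j=31: x = 47·64 + 31 = 3039.

3039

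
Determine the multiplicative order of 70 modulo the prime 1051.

The order of 70 must divide p − 1 = 1050 = 2 · 3 · 5^2 · 7.
Divisors: 1, 2, 3, 5, 6, 7, 10, 14, 15, 21, 25, 30, 35, 42, 50, 70, 75, 105, 150, 175, 210, 350, 525, 1050.
Check each in increasing order: 70^1 ≡ 70;  70^2 ≡ 696;  70^3 ≡ 374;  70^5 ≡ 707;  70^6 ≡ 93;  70^7 ≡ 204;  70^10 ≡ 624;  70^14 ≡ 627;  70^15 ≡ 799;  70^21 ≡ 737;  70^25 ≡ 402;  70^30 ≡ 444;  70^35 ≡ 710;  70^42 ≡ 853;  70^50 ≡ 801;  70^70 ≡ 671;  70^75 ≡ 396;  70^105 ≡ 307;  70^150 ≡ 217;  70^175 ≡ 1.
Smallest exponent giving 1 is 175.

175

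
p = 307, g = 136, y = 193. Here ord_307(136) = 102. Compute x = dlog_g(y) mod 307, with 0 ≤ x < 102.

27

Baby-step giant-step with m = ceil(sqrt(102)) = 11.
Baby table (136^j mod 307 for j=0..10):
  0:1  1:136  2:76  3:205  4:250  5:230  6:273  7:288
  8:179  9:91  10:96
Giant step factor: 136^(-11) ≡ 271 (mod 307).
Scan 193·271^i mod 307 for i = 0, 1, …:
  i=0: 193   i=1: 113   i=2: 230
Match at i=2, j=5: x = 2·11 + 5 = 27.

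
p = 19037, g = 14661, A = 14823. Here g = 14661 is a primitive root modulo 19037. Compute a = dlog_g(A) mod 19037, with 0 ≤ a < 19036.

Baby-step giant-step with m = ceil(sqrt(19036)) = 138.
Baby table (14661^j mod 19037 for j=0..137):
  0:1  1:14661  2:17191  3:6408  4:93  5:11846  6:18692  7:5797
  8:8649  9:16569  10:5989  11:6085  12:4803  13:17957  14:4904  15:13832
  16:8828  17:13782  18:18221  19:10897  20:2413  21:6247  22:260  23:4460
  24:15002  25:9861  26:5143  27:15003  28:5485  29:3297  30:2374  31:5578
  32:15143  33:2029  34:11375  35:4755  36:18598  37:17364  38:10840  39:4364
  40:16284  41:15744  42:18196  43:6075  44:10489  45:17380  46:16972  47:12902
  48:4590  49:17232  50:17362  51:555  52:8056  53:3468  54:15558  55:13541
  56:6765  57:17932  58:82  59:2871  60:924  61:11457  62:7626  63:485
  64:9784  65:18466  66:4849  67:7031  68:15173  69:4008  70:13106  71:6625
  72:2351  73:11041  74:490  75:6941  76:9236  77:17852  78:7496  79:17292
  80:2283  81:4017  82:11796  83:9048  84:2912  85:11878  86:11919  87:3836
  88:4298  89:508  90:4321  91:14082  92:18974  93:9170  94:2076  95:15110
  96:13178  97:15182  98:2698  99:15529  100:7186  101:3188  102:3433  103:16422
  104:2003  105:10929  106:14677  107:4286  108:14946  109:7436  110:13334  111:17858
  112:277  113:6216  114:2657  115:4575  116:6724  117:6978  118:18657  119:6661
  120:16148  121:1696  122:2734  123:10289  124:16878  125:5432  126:6781  127:5027
  128:8620  129:10214  130:2412  131:10623  132:2106  133:17089  134:14909  135:17052
  136:5488  137:9206
Giant step factor: 14661^(-138) ≡ 3592 (mod 19037).
Scan 14823·3592^i mod 19037 for i = 0, 1, …:
  i=0: 14823   i=1: 16764   i=2: 2257   i=3: 16419
  i=4: 422   i=5: 11901   i=6: 10327   i=7: 10508
  i=8: 13402   i=9: 14448     …   i=24: 9504
  i=25: 5027
Match at i=25, j=127: a = 25·138 + 127 = 3577.

3577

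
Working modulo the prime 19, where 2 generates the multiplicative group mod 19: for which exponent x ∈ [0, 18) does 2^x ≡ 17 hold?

Successive powers of 2 modulo 19:
  2^0=1  2^1=2  2^2=4  2^3=8  2^4=16  2^5=13
  2^6=7  2^7=14  2^8=9  2^9=18  2^10=17
So 2^10 ≡ 17 (mod 19), giving x = 10.

10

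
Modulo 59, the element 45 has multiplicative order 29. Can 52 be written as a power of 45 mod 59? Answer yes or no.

52 ∈ ⟨45⟩ iff 52^29 ≡ 1 (mod 59), since |⟨45⟩| = 29.
52^29 mod 59 = 58.
Since 58 ≠ 1, 52 does not lie in the subgroup.

no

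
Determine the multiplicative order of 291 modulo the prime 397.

66

The order of 291 must divide p − 1 = 396 = 2^2 · 3^2 · 11.
Divisors: 1, 2, 3, 4, 6, 9, 11, 12, 18, 22, 33, 36, 44, 66, 99, 132, 198, 396.
Check each in increasing order: 291^1 ≡ 291;  291^2 ≡ 120;  291^3 ≡ 381;  291^4 ≡ 108;  291^6 ≡ 256;  291^9 ≡ 271;  291^11 ≡ 363;  291^12 ≡ 31;  291^18 ≡ 393;  291^22 ≡ 362;  291^33 ≡ 396;  291^36 ≡ 16;  291^44 ≡ 34;  291^66 ≡ 1.
Smallest exponent giving 1 is 66.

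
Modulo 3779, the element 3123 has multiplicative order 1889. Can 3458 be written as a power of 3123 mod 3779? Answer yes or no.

3458 ∈ ⟨3123⟩ iff 3458^1889 ≡ 1 (mod 3779), since |⟨3123⟩| = 1889.
3458^1889 mod 3779 = 1.
Since 1 = 1, 3458 lies in the subgroup.

yes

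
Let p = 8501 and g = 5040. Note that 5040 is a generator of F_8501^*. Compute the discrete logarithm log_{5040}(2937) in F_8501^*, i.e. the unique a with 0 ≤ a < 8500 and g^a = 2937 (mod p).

4198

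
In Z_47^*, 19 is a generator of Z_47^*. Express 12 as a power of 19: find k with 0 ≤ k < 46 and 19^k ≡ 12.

36

Baby-step giant-step with m = ceil(sqrt(46)) = 7.
Baby table (19^j mod 47 for j=0..6):
  0:1  1:19  2:32  3:44  4:37  5:45  6:9
Giant step factor: 19^(-7) ≡ 11 (mod 47).
Scan 12·11^i mod 47 for i = 0, 1, …:
  i=0: 12   i=1: 38   i=2: 42   i=3: 39
  i=4: 6   i=5: 19
Match at i=5, j=1: k = 5·7 + 1 = 36.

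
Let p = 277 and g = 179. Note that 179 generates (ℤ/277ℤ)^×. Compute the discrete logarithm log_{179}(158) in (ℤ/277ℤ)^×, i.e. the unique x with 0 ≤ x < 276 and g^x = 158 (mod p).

Baby-step giant-step with m = ceil(sqrt(276)) = 17.
Baby table (179^j mod 277 for j=0..16):
  0:1  1:179  2:186  3:54  4:248  5:72  6:146  7:96
  8:10  9:128  10:198  11:263  12:264  13:166  14:75  15:129
  16:100
Giant step factor: 179^(-17) ≡ 153 (mod 277).
Scan 158·153^i mod 277 for i = 0, 1, …:
  i=0: 158   i=1: 75
Match at i=1, j=14: x = 1·17 + 14 = 31.

31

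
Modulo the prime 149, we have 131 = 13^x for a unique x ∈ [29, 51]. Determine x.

Compute 13^29 mod 149 = 59, then multiply by 13 repeatedly:
  13^29=59  13^30=22  13^31=137  13^32=142  13^33=58
  13^34=9  13^35=117  13^36=31  13^37=105  13^38=24
  13^39=14  13^40=33  13^41=131
Found 131 at exponent 41.

41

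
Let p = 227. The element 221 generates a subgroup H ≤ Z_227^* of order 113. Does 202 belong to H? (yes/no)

no

202 ∈ ⟨221⟩ iff 202^113 ≡ 1 (mod 227), since |⟨221⟩| = 113.
202^113 mod 227 = 226.
Since 226 ≠ 1, 202 does not lie in the subgroup.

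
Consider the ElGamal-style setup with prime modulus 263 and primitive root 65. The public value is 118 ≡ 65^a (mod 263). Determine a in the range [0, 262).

Baby-step giant-step with m = ceil(sqrt(262)) = 17.
Baby table (65^j mod 263 for j=0..16):
  0:1  1:65  2:17  3:53  4:26  5:112  6:179  7:63
  8:150  9:19  10:183  11:60  12:218  13:231  14:24  15:245
  16:145
Giant step factor: 65^(-17) ≡ 159 (mod 263).
Scan 118·159^i mod 263 for i = 0, 1, …:
  i=0: 118   i=1: 89   i=2: 212   i=3: 44
  i=4: 158   i=5: 137   i=6: 217   i=7: 50
  i=8: 60
Match at i=8, j=11: a = 8·17 + 11 = 147.

147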